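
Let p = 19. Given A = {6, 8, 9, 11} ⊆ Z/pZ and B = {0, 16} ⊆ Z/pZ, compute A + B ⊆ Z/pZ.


Work in Z/19Z: reduce every sum a + b modulo 19.
Enumerate all 8 pairs:
a = 6: 6+0=6, 6+16=3
a = 8: 8+0=8, 8+16=5
a = 9: 9+0=9, 9+16=6
a = 11: 11+0=11, 11+16=8
Distinct residues collected: {3, 5, 6, 8, 9, 11}
|A + B| = 6 (out of 19 total residues).

A + B = {3, 5, 6, 8, 9, 11}


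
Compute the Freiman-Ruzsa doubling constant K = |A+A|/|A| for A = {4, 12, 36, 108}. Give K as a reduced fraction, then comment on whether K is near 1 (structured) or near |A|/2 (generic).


|A| = 4.
Compute A + A by enumerating all 16 pairs.
A + A = {8, 16, 24, 40, 48, 72, 112, 120, 144, 216}, so |A + A| = 10.
K = |A + A| / |A| = 10/4 = 5/2 ≈ 2.5000.
Reference: AP of size 4 gives K = 7/4 ≈ 1.7500; a fully generic set of size 4 gives K ≈ 2.5000.

|A| = 4, |A + A| = 10, K = 10/4 = 5/2.


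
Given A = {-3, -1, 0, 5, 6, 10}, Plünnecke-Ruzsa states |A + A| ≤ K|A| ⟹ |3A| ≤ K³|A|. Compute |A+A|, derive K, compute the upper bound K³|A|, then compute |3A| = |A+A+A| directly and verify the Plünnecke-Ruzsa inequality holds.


|A| = 6.
Step 1: Compute A + A by enumerating all 36 pairs.
A + A = {-6, -4, -3, -2, -1, 0, 2, 3, 4, 5, 6, 7, 9, 10, 11, 12, 15, 16, 20}, so |A + A| = 19.
Step 2: Doubling constant K = |A + A|/|A| = 19/6 = 19/6 ≈ 3.1667.
Step 3: Plünnecke-Ruzsa gives |3A| ≤ K³·|A| = (3.1667)³ · 6 ≈ 190.5278.
Step 4: Compute 3A = A + A + A directly by enumerating all triples (a,b,c) ∈ A³; |3A| = 34.
Step 5: Check 34 ≤ 190.5278? Yes ✓.

K = 19/6, Plünnecke-Ruzsa bound K³|A| ≈ 190.5278, |3A| = 34, inequality holds.


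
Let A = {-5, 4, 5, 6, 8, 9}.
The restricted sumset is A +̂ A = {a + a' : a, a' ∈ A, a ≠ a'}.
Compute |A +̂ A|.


Restricted sumset: A +̂ A = {a + a' : a ∈ A, a' ∈ A, a ≠ a'}.
Equivalently, take A + A and drop any sum 2a that is achievable ONLY as a + a for a ∈ A (i.e. sums representable only with equal summands).
Enumerate pairs (a, a') with a < a' (symmetric, so each unordered pair gives one sum; this covers all a ≠ a'):
  -5 + 4 = -1
  -5 + 5 = 0
  -5 + 6 = 1
  -5 + 8 = 3
  -5 + 9 = 4
  4 + 5 = 9
  4 + 6 = 10
  4 + 8 = 12
  4 + 9 = 13
  5 + 6 = 11
  5 + 8 = 13
  5 + 9 = 14
  6 + 8 = 14
  6 + 9 = 15
  8 + 9 = 17
Collected distinct sums: {-1, 0, 1, 3, 4, 9, 10, 11, 12, 13, 14, 15, 17}
|A +̂ A| = 13
(Reference bound: |A +̂ A| ≥ 2|A| - 3 for |A| ≥ 2, with |A| = 6 giving ≥ 9.)

|A +̂ A| = 13


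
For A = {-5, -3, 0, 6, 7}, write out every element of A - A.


A - A = {a - a' : a, a' ∈ A}.
Compute a - a' for each ordered pair (a, a'):
a = -5: -5--5=0, -5--3=-2, -5-0=-5, -5-6=-11, -5-7=-12
a = -3: -3--5=2, -3--3=0, -3-0=-3, -3-6=-9, -3-7=-10
a = 0: 0--5=5, 0--3=3, 0-0=0, 0-6=-6, 0-7=-7
a = 6: 6--5=11, 6--3=9, 6-0=6, 6-6=0, 6-7=-1
a = 7: 7--5=12, 7--3=10, 7-0=7, 7-6=1, 7-7=0
Collecting distinct values (and noting 0 appears from a-a):
A - A = {-12, -11, -10, -9, -7, -6, -5, -3, -2, -1, 0, 1, 2, 3, 5, 6, 7, 9, 10, 11, 12}
|A - A| = 21

A - A = {-12, -11, -10, -9, -7, -6, -5, -3, -2, -1, 0, 1, 2, 3, 5, 6, 7, 9, 10, 11, 12}


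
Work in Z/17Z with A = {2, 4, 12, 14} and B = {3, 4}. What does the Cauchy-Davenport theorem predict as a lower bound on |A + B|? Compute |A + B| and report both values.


Cauchy-Davenport: |A + B| ≥ min(p, |A| + |B| - 1) for A, B nonempty in Z/pZ.
|A| = 4, |B| = 2, p = 17.
CD lower bound = min(17, 4 + 2 - 1) = min(17, 5) = 5.
Compute A + B mod 17 directly:
a = 2: 2+3=5, 2+4=6
a = 4: 4+3=7, 4+4=8
a = 12: 12+3=15, 12+4=16
a = 14: 14+3=0, 14+4=1
A + B = {0, 1, 5, 6, 7, 8, 15, 16}, so |A + B| = 8.
Verify: 8 ≥ 5? Yes ✓.

CD lower bound = 5, actual |A + B| = 8.


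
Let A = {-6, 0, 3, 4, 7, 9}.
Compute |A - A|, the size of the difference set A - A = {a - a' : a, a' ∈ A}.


A - A = {a - a' : a, a' ∈ A}; |A| = 6.
Bounds: 2|A|-1 ≤ |A - A| ≤ |A|² - |A| + 1, i.e. 11 ≤ |A - A| ≤ 31.
Note: 0 ∈ A - A always (from a - a). The set is symmetric: if d ∈ A - A then -d ∈ A - A.
Enumerate nonzero differences d = a - a' with a > a' (then include -d):
Positive differences: {1, 2, 3, 4, 5, 6, 7, 9, 10, 13, 15}
Full difference set: {0} ∪ (positive diffs) ∪ (negative diffs).
|A - A| = 1 + 2·11 = 23 (matches direct enumeration: 23).

|A - A| = 23


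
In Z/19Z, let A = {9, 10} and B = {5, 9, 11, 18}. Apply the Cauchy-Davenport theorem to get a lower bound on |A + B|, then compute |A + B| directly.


Cauchy-Davenport: |A + B| ≥ min(p, |A| + |B| - 1) for A, B nonempty in Z/pZ.
|A| = 2, |B| = 4, p = 19.
CD lower bound = min(19, 2 + 4 - 1) = min(19, 5) = 5.
Compute A + B mod 19 directly:
a = 9: 9+5=14, 9+9=18, 9+11=1, 9+18=8
a = 10: 10+5=15, 10+9=0, 10+11=2, 10+18=9
A + B = {0, 1, 2, 8, 9, 14, 15, 18}, so |A + B| = 8.
Verify: 8 ≥ 5? Yes ✓.

CD lower bound = 5, actual |A + B| = 8.


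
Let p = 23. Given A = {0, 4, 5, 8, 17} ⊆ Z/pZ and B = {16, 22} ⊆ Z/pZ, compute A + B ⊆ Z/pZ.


Work in Z/23Z: reduce every sum a + b modulo 23.
Enumerate all 10 pairs:
a = 0: 0+16=16, 0+22=22
a = 4: 4+16=20, 4+22=3
a = 5: 5+16=21, 5+22=4
a = 8: 8+16=1, 8+22=7
a = 17: 17+16=10, 17+22=16
Distinct residues collected: {1, 3, 4, 7, 10, 16, 20, 21, 22}
|A + B| = 9 (out of 23 total residues).

A + B = {1, 3, 4, 7, 10, 16, 20, 21, 22}


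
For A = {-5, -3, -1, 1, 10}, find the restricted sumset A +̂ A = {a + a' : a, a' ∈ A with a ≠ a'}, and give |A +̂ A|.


Restricted sumset: A +̂ A = {a + a' : a ∈ A, a' ∈ A, a ≠ a'}.
Equivalently, take A + A and drop any sum 2a that is achievable ONLY as a + a for a ∈ A (i.e. sums representable only with equal summands).
Enumerate pairs (a, a') with a < a' (symmetric, so each unordered pair gives one sum; this covers all a ≠ a'):
  -5 + -3 = -8
  -5 + -1 = -6
  -5 + 1 = -4
  -5 + 10 = 5
  -3 + -1 = -4
  -3 + 1 = -2
  -3 + 10 = 7
  -1 + 1 = 0
  -1 + 10 = 9
  1 + 10 = 11
Collected distinct sums: {-8, -6, -4, -2, 0, 5, 7, 9, 11}
|A +̂ A| = 9
(Reference bound: |A +̂ A| ≥ 2|A| - 3 for |A| ≥ 2, with |A| = 5 giving ≥ 7.)

|A +̂ A| = 9


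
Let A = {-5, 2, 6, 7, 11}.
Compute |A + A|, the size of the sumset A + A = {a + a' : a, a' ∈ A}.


A + A = {a + a' : a, a' ∈ A}; |A| = 5.
General bounds: 2|A| - 1 ≤ |A + A| ≤ |A|(|A|+1)/2, i.e. 9 ≤ |A + A| ≤ 15.
Lower bound 2|A|-1 is attained iff A is an arithmetic progression.
Enumerate sums a + a' for a ≤ a' (symmetric, so this suffices):
a = -5: -5+-5=-10, -5+2=-3, -5+6=1, -5+7=2, -5+11=6
a = 2: 2+2=4, 2+6=8, 2+7=9, 2+11=13
a = 6: 6+6=12, 6+7=13, 6+11=17
a = 7: 7+7=14, 7+11=18
a = 11: 11+11=22
Distinct sums: {-10, -3, 1, 2, 4, 6, 8, 9, 12, 13, 14, 17, 18, 22}
|A + A| = 14

|A + A| = 14


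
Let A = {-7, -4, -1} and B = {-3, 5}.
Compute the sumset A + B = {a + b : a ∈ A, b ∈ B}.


A + B = {a + b : a ∈ A, b ∈ B}.
Enumerate all |A|·|B| = 3·2 = 6 pairs (a, b) and collect distinct sums.
a = -7: -7+-3=-10, -7+5=-2
a = -4: -4+-3=-7, -4+5=1
a = -1: -1+-3=-4, -1+5=4
Collecting distinct sums: A + B = {-10, -7, -4, -2, 1, 4}
|A + B| = 6

A + B = {-10, -7, -4, -2, 1, 4}


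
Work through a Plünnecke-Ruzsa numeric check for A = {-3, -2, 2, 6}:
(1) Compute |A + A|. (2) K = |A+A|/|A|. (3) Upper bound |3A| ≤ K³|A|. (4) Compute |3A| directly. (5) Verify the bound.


|A| = 4.
Step 1: Compute A + A by enumerating all 16 pairs.
A + A = {-6, -5, -4, -1, 0, 3, 4, 8, 12}, so |A + A| = 9.
Step 2: Doubling constant K = |A + A|/|A| = 9/4 = 9/4 ≈ 2.2500.
Step 3: Plünnecke-Ruzsa gives |3A| ≤ K³·|A| = (2.2500)³ · 4 ≈ 45.5625.
Step 4: Compute 3A = A + A + A directly by enumerating all triples (a,b,c) ∈ A³; |3A| = 16.
Step 5: Check 16 ≤ 45.5625? Yes ✓.

K = 9/4, Plünnecke-Ruzsa bound K³|A| ≈ 45.5625, |3A| = 16, inequality holds.


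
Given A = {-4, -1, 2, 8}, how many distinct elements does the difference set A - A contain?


A - A = {a - a' : a, a' ∈ A}; |A| = 4.
Bounds: 2|A|-1 ≤ |A - A| ≤ |A|² - |A| + 1, i.e. 7 ≤ |A - A| ≤ 13.
Note: 0 ∈ A - A always (from a - a). The set is symmetric: if d ∈ A - A then -d ∈ A - A.
Enumerate nonzero differences d = a - a' with a > a' (then include -d):
Positive differences: {3, 6, 9, 12}
Full difference set: {0} ∪ (positive diffs) ∪ (negative diffs).
|A - A| = 1 + 2·4 = 9 (matches direct enumeration: 9).

|A - A| = 9


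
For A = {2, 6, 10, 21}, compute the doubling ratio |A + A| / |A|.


|A| = 4.
Compute A + A by enumerating all 16 pairs.
A + A = {4, 8, 12, 16, 20, 23, 27, 31, 42}, so |A + A| = 9.
K = |A + A| / |A| = 9/4 (already in lowest terms) ≈ 2.2500.
Reference: AP of size 4 gives K = 7/4 ≈ 1.7500; a fully generic set of size 4 gives K ≈ 2.5000.

|A| = 4, |A + A| = 9, K = 9/4.


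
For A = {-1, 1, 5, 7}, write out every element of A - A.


A - A = {a - a' : a, a' ∈ A}.
Compute a - a' for each ordered pair (a, a'):
a = -1: -1--1=0, -1-1=-2, -1-5=-6, -1-7=-8
a = 1: 1--1=2, 1-1=0, 1-5=-4, 1-7=-6
a = 5: 5--1=6, 5-1=4, 5-5=0, 5-7=-2
a = 7: 7--1=8, 7-1=6, 7-5=2, 7-7=0
Collecting distinct values (and noting 0 appears from a-a):
A - A = {-8, -6, -4, -2, 0, 2, 4, 6, 8}
|A - A| = 9

A - A = {-8, -6, -4, -2, 0, 2, 4, 6, 8}


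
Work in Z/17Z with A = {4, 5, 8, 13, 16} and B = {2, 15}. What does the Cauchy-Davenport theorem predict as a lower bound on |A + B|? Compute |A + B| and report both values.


Cauchy-Davenport: |A + B| ≥ min(p, |A| + |B| - 1) for A, B nonempty in Z/pZ.
|A| = 5, |B| = 2, p = 17.
CD lower bound = min(17, 5 + 2 - 1) = min(17, 6) = 6.
Compute A + B mod 17 directly:
a = 4: 4+2=6, 4+15=2
a = 5: 5+2=7, 5+15=3
a = 8: 8+2=10, 8+15=6
a = 13: 13+2=15, 13+15=11
a = 16: 16+2=1, 16+15=14
A + B = {1, 2, 3, 6, 7, 10, 11, 14, 15}, so |A + B| = 9.
Verify: 9 ≥ 6? Yes ✓.

CD lower bound = 6, actual |A + B| = 9.


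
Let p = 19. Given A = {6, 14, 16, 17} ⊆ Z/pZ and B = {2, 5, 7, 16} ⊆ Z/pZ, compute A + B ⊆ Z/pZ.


Work in Z/19Z: reduce every sum a + b modulo 19.
Enumerate all 16 pairs:
a = 6: 6+2=8, 6+5=11, 6+7=13, 6+16=3
a = 14: 14+2=16, 14+5=0, 14+7=2, 14+16=11
a = 16: 16+2=18, 16+5=2, 16+7=4, 16+16=13
a = 17: 17+2=0, 17+5=3, 17+7=5, 17+16=14
Distinct residues collected: {0, 2, 3, 4, 5, 8, 11, 13, 14, 16, 18}
|A + B| = 11 (out of 19 total residues).

A + B = {0, 2, 3, 4, 5, 8, 11, 13, 14, 16, 18}


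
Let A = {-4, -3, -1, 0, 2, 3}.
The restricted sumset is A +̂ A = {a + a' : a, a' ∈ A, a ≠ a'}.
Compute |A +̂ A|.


Restricted sumset: A +̂ A = {a + a' : a ∈ A, a' ∈ A, a ≠ a'}.
Equivalently, take A + A and drop any sum 2a that is achievable ONLY as a + a for a ∈ A (i.e. sums representable only with equal summands).
Enumerate pairs (a, a') with a < a' (symmetric, so each unordered pair gives one sum; this covers all a ≠ a'):
  -4 + -3 = -7
  -4 + -1 = -5
  -4 + 0 = -4
  -4 + 2 = -2
  -4 + 3 = -1
  -3 + -1 = -4
  -3 + 0 = -3
  -3 + 2 = -1
  -3 + 3 = 0
  -1 + 0 = -1
  -1 + 2 = 1
  -1 + 3 = 2
  0 + 2 = 2
  0 + 3 = 3
  2 + 3 = 5
Collected distinct sums: {-7, -5, -4, -3, -2, -1, 0, 1, 2, 3, 5}
|A +̂ A| = 11
(Reference bound: |A +̂ A| ≥ 2|A| - 3 for |A| ≥ 2, with |A| = 6 giving ≥ 9.)

|A +̂ A| = 11


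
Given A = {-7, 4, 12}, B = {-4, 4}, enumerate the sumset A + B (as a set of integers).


A + B = {a + b : a ∈ A, b ∈ B}.
Enumerate all |A|·|B| = 3·2 = 6 pairs (a, b) and collect distinct sums.
a = -7: -7+-4=-11, -7+4=-3
a = 4: 4+-4=0, 4+4=8
a = 12: 12+-4=8, 12+4=16
Collecting distinct sums: A + B = {-11, -3, 0, 8, 16}
|A + B| = 5

A + B = {-11, -3, 0, 8, 16}


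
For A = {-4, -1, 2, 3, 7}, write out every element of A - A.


A - A = {a - a' : a, a' ∈ A}.
Compute a - a' for each ordered pair (a, a'):
a = -4: -4--4=0, -4--1=-3, -4-2=-6, -4-3=-7, -4-7=-11
a = -1: -1--4=3, -1--1=0, -1-2=-3, -1-3=-4, -1-7=-8
a = 2: 2--4=6, 2--1=3, 2-2=0, 2-3=-1, 2-7=-5
a = 3: 3--4=7, 3--1=4, 3-2=1, 3-3=0, 3-7=-4
a = 7: 7--4=11, 7--1=8, 7-2=5, 7-3=4, 7-7=0
Collecting distinct values (and noting 0 appears from a-a):
A - A = {-11, -8, -7, -6, -5, -4, -3, -1, 0, 1, 3, 4, 5, 6, 7, 8, 11}
|A - A| = 17

A - A = {-11, -8, -7, -6, -5, -4, -3, -1, 0, 1, 3, 4, 5, 6, 7, 8, 11}


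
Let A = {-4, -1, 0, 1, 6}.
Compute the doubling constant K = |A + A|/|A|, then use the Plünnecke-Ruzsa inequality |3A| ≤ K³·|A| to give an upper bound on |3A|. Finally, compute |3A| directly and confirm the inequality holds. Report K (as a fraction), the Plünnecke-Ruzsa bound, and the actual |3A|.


|A| = 5.
Step 1: Compute A + A by enumerating all 25 pairs.
A + A = {-8, -5, -4, -3, -2, -1, 0, 1, 2, 5, 6, 7, 12}, so |A + A| = 13.
Step 2: Doubling constant K = |A + A|/|A| = 13/5 = 13/5 ≈ 2.6000.
Step 3: Plünnecke-Ruzsa gives |3A| ≤ K³·|A| = (2.6000)³ · 5 ≈ 87.8800.
Step 4: Compute 3A = A + A + A directly by enumerating all triples (a,b,c) ∈ A³; |3A| = 23.
Step 5: Check 23 ≤ 87.8800? Yes ✓.

K = 13/5, Plünnecke-Ruzsa bound K³|A| ≈ 87.8800, |3A| = 23, inequality holds.


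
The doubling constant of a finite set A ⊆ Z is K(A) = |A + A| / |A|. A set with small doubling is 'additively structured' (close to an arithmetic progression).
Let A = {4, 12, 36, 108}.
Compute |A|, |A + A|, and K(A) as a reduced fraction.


|A| = 4.
Compute A + A by enumerating all 16 pairs.
A + A = {8, 16, 24, 40, 48, 72, 112, 120, 144, 216}, so |A + A| = 10.
K = |A + A| / |A| = 10/4 = 5/2 ≈ 2.5000.
Reference: AP of size 4 gives K = 7/4 ≈ 1.7500; a fully generic set of size 4 gives K ≈ 2.5000.

|A| = 4, |A + A| = 10, K = 10/4 = 5/2.


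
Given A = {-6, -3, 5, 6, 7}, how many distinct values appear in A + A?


A + A = {a + a' : a, a' ∈ A}; |A| = 5.
General bounds: 2|A| - 1 ≤ |A + A| ≤ |A|(|A|+1)/2, i.e. 9 ≤ |A + A| ≤ 15.
Lower bound 2|A|-1 is attained iff A is an arithmetic progression.
Enumerate sums a + a' for a ≤ a' (symmetric, so this suffices):
a = -6: -6+-6=-12, -6+-3=-9, -6+5=-1, -6+6=0, -6+7=1
a = -3: -3+-3=-6, -3+5=2, -3+6=3, -3+7=4
a = 5: 5+5=10, 5+6=11, 5+7=12
a = 6: 6+6=12, 6+7=13
a = 7: 7+7=14
Distinct sums: {-12, -9, -6, -1, 0, 1, 2, 3, 4, 10, 11, 12, 13, 14}
|A + A| = 14

|A + A| = 14


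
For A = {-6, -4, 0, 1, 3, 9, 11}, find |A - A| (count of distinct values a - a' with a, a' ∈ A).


A - A = {a - a' : a, a' ∈ A}; |A| = 7.
Bounds: 2|A|-1 ≤ |A - A| ≤ |A|² - |A| + 1, i.e. 13 ≤ |A - A| ≤ 43.
Note: 0 ∈ A - A always (from a - a). The set is symmetric: if d ∈ A - A then -d ∈ A - A.
Enumerate nonzero differences d = a - a' with a > a' (then include -d):
Positive differences: {1, 2, 3, 4, 5, 6, 7, 8, 9, 10, 11, 13, 15, 17}
Full difference set: {0} ∪ (positive diffs) ∪ (negative diffs).
|A - A| = 1 + 2·14 = 29 (matches direct enumeration: 29).

|A - A| = 29


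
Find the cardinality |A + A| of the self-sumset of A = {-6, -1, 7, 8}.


A + A = {a + a' : a, a' ∈ A}; |A| = 4.
General bounds: 2|A| - 1 ≤ |A + A| ≤ |A|(|A|+1)/2, i.e. 7 ≤ |A + A| ≤ 10.
Lower bound 2|A|-1 is attained iff A is an arithmetic progression.
Enumerate sums a + a' for a ≤ a' (symmetric, so this suffices):
a = -6: -6+-6=-12, -6+-1=-7, -6+7=1, -6+8=2
a = -1: -1+-1=-2, -1+7=6, -1+8=7
a = 7: 7+7=14, 7+8=15
a = 8: 8+8=16
Distinct sums: {-12, -7, -2, 1, 2, 6, 7, 14, 15, 16}
|A + A| = 10

|A + A| = 10


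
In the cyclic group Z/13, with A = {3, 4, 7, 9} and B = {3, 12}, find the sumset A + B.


Work in Z/13Z: reduce every sum a + b modulo 13.
Enumerate all 8 pairs:
a = 3: 3+3=6, 3+12=2
a = 4: 4+3=7, 4+12=3
a = 7: 7+3=10, 7+12=6
a = 9: 9+3=12, 9+12=8
Distinct residues collected: {2, 3, 6, 7, 8, 10, 12}
|A + B| = 7 (out of 13 total residues).

A + B = {2, 3, 6, 7, 8, 10, 12}


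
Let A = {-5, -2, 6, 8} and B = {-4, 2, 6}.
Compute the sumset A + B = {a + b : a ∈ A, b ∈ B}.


A + B = {a + b : a ∈ A, b ∈ B}.
Enumerate all |A|·|B| = 4·3 = 12 pairs (a, b) and collect distinct sums.
a = -5: -5+-4=-9, -5+2=-3, -5+6=1
a = -2: -2+-4=-6, -2+2=0, -2+6=4
a = 6: 6+-4=2, 6+2=8, 6+6=12
a = 8: 8+-4=4, 8+2=10, 8+6=14
Collecting distinct sums: A + B = {-9, -6, -3, 0, 1, 2, 4, 8, 10, 12, 14}
|A + B| = 11

A + B = {-9, -6, -3, 0, 1, 2, 4, 8, 10, 12, 14}


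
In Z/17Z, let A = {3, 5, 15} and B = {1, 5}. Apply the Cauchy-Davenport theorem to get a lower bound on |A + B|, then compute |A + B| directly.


Cauchy-Davenport: |A + B| ≥ min(p, |A| + |B| - 1) for A, B nonempty in Z/pZ.
|A| = 3, |B| = 2, p = 17.
CD lower bound = min(17, 3 + 2 - 1) = min(17, 4) = 4.
Compute A + B mod 17 directly:
a = 3: 3+1=4, 3+5=8
a = 5: 5+1=6, 5+5=10
a = 15: 15+1=16, 15+5=3
A + B = {3, 4, 6, 8, 10, 16}, so |A + B| = 6.
Verify: 6 ≥ 4? Yes ✓.

CD lower bound = 4, actual |A + B| = 6.


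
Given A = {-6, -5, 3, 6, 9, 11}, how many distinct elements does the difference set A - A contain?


A - A = {a - a' : a, a' ∈ A}; |A| = 6.
Bounds: 2|A|-1 ≤ |A - A| ≤ |A|² - |A| + 1, i.e. 11 ≤ |A - A| ≤ 31.
Note: 0 ∈ A - A always (from a - a). The set is symmetric: if d ∈ A - A then -d ∈ A - A.
Enumerate nonzero differences d = a - a' with a > a' (then include -d):
Positive differences: {1, 2, 3, 5, 6, 8, 9, 11, 12, 14, 15, 16, 17}
Full difference set: {0} ∪ (positive diffs) ∪ (negative diffs).
|A - A| = 1 + 2·13 = 27 (matches direct enumeration: 27).

|A - A| = 27


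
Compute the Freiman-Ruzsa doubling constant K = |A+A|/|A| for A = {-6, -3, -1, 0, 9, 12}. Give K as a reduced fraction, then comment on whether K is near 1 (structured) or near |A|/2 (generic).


|A| = 6.
Compute A + A by enumerating all 36 pairs.
A + A = {-12, -9, -7, -6, -4, -3, -2, -1, 0, 3, 6, 8, 9, 11, 12, 18, 21, 24}, so |A + A| = 18.
K = |A + A| / |A| = 18/6 = 3/1 ≈ 3.0000.
Reference: AP of size 6 gives K = 11/6 ≈ 1.8333; a fully generic set of size 6 gives K ≈ 3.5000.

|A| = 6, |A + A| = 18, K = 18/6 = 3/1.


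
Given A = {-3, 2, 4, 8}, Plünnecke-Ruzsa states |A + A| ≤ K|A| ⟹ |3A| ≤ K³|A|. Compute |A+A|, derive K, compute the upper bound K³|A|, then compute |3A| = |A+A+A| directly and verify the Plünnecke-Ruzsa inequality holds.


|A| = 4.
Step 1: Compute A + A by enumerating all 16 pairs.
A + A = {-6, -1, 1, 4, 5, 6, 8, 10, 12, 16}, so |A + A| = 10.
Step 2: Doubling constant K = |A + A|/|A| = 10/4 = 10/4 ≈ 2.5000.
Step 3: Plünnecke-Ruzsa gives |3A| ≤ K³·|A| = (2.5000)³ · 4 ≈ 62.5000.
Step 4: Compute 3A = A + A + A directly by enumerating all triples (a,b,c) ∈ A³; |3A| = 19.
Step 5: Check 19 ≤ 62.5000? Yes ✓.

K = 10/4, Plünnecke-Ruzsa bound K³|A| ≈ 62.5000, |3A| = 19, inequality holds.


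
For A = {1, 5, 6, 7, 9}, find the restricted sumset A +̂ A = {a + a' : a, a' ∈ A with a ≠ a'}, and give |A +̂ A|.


Restricted sumset: A +̂ A = {a + a' : a ∈ A, a' ∈ A, a ≠ a'}.
Equivalently, take A + A and drop any sum 2a that is achievable ONLY as a + a for a ∈ A (i.e. sums representable only with equal summands).
Enumerate pairs (a, a') with a < a' (symmetric, so each unordered pair gives one sum; this covers all a ≠ a'):
  1 + 5 = 6
  1 + 6 = 7
  1 + 7 = 8
  1 + 9 = 10
  5 + 6 = 11
  5 + 7 = 12
  5 + 9 = 14
  6 + 7 = 13
  6 + 9 = 15
  7 + 9 = 16
Collected distinct sums: {6, 7, 8, 10, 11, 12, 13, 14, 15, 16}
|A +̂ A| = 10
(Reference bound: |A +̂ A| ≥ 2|A| - 3 for |A| ≥ 2, with |A| = 5 giving ≥ 7.)

|A +̂ A| = 10


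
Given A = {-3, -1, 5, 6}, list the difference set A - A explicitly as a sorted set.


A - A = {a - a' : a, a' ∈ A}.
Compute a - a' for each ordered pair (a, a'):
a = -3: -3--3=0, -3--1=-2, -3-5=-8, -3-6=-9
a = -1: -1--3=2, -1--1=0, -1-5=-6, -1-6=-7
a = 5: 5--3=8, 5--1=6, 5-5=0, 5-6=-1
a = 6: 6--3=9, 6--1=7, 6-5=1, 6-6=0
Collecting distinct values (and noting 0 appears from a-a):
A - A = {-9, -8, -7, -6, -2, -1, 0, 1, 2, 6, 7, 8, 9}
|A - A| = 13

A - A = {-9, -8, -7, -6, -2, -1, 0, 1, 2, 6, 7, 8, 9}


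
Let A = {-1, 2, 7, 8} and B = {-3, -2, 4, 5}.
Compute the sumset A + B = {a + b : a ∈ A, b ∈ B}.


A + B = {a + b : a ∈ A, b ∈ B}.
Enumerate all |A|·|B| = 4·4 = 16 pairs (a, b) and collect distinct sums.
a = -1: -1+-3=-4, -1+-2=-3, -1+4=3, -1+5=4
a = 2: 2+-3=-1, 2+-2=0, 2+4=6, 2+5=7
a = 7: 7+-3=4, 7+-2=5, 7+4=11, 7+5=12
a = 8: 8+-3=5, 8+-2=6, 8+4=12, 8+5=13
Collecting distinct sums: A + B = {-4, -3, -1, 0, 3, 4, 5, 6, 7, 11, 12, 13}
|A + B| = 12

A + B = {-4, -3, -1, 0, 3, 4, 5, 6, 7, 11, 12, 13}


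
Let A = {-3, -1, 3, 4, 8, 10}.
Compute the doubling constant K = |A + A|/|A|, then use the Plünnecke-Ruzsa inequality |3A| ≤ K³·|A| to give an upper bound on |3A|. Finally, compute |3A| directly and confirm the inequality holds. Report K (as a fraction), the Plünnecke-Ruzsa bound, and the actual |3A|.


|A| = 6.
Step 1: Compute A + A by enumerating all 36 pairs.
A + A = {-6, -4, -2, 0, 1, 2, 3, 5, 6, 7, 8, 9, 11, 12, 13, 14, 16, 18, 20}, so |A + A| = 19.
Step 2: Doubling constant K = |A + A|/|A| = 19/6 = 19/6 ≈ 3.1667.
Step 3: Plünnecke-Ruzsa gives |3A| ≤ K³·|A| = (3.1667)³ · 6 ≈ 190.5278.
Step 4: Compute 3A = A + A + A directly by enumerating all triples (a,b,c) ∈ A³; |3A| = 34.
Step 5: Check 34 ≤ 190.5278? Yes ✓.

K = 19/6, Plünnecke-Ruzsa bound K³|A| ≈ 190.5278, |3A| = 34, inequality holds.


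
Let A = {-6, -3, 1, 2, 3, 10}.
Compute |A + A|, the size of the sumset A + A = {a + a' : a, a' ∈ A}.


A + A = {a + a' : a, a' ∈ A}; |A| = 6.
General bounds: 2|A| - 1 ≤ |A + A| ≤ |A|(|A|+1)/2, i.e. 11 ≤ |A + A| ≤ 21.
Lower bound 2|A|-1 is attained iff A is an arithmetic progression.
Enumerate sums a + a' for a ≤ a' (symmetric, so this suffices):
a = -6: -6+-6=-12, -6+-3=-9, -6+1=-5, -6+2=-4, -6+3=-3, -6+10=4
a = -3: -3+-3=-6, -3+1=-2, -3+2=-1, -3+3=0, -3+10=7
a = 1: 1+1=2, 1+2=3, 1+3=4, 1+10=11
a = 2: 2+2=4, 2+3=5, 2+10=12
a = 3: 3+3=6, 3+10=13
a = 10: 10+10=20
Distinct sums: {-12, -9, -6, -5, -4, -3, -2, -1, 0, 2, 3, 4, 5, 6, 7, 11, 12, 13, 20}
|A + A| = 19

|A + A| = 19


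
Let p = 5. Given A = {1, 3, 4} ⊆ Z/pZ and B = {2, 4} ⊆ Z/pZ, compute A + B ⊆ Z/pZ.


Work in Z/5Z: reduce every sum a + b modulo 5.
Enumerate all 6 pairs:
a = 1: 1+2=3, 1+4=0
a = 3: 3+2=0, 3+4=2
a = 4: 4+2=1, 4+4=3
Distinct residues collected: {0, 1, 2, 3}
|A + B| = 4 (out of 5 total residues).

A + B = {0, 1, 2, 3}


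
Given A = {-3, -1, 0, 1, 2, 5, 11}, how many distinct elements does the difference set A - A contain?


A - A = {a - a' : a, a' ∈ A}; |A| = 7.
Bounds: 2|A|-1 ≤ |A - A| ≤ |A|² - |A| + 1, i.e. 13 ≤ |A - A| ≤ 43.
Note: 0 ∈ A - A always (from a - a). The set is symmetric: if d ∈ A - A then -d ∈ A - A.
Enumerate nonzero differences d = a - a' with a > a' (then include -d):
Positive differences: {1, 2, 3, 4, 5, 6, 8, 9, 10, 11, 12, 14}
Full difference set: {0} ∪ (positive diffs) ∪ (negative diffs).
|A - A| = 1 + 2·12 = 25 (matches direct enumeration: 25).

|A - A| = 25


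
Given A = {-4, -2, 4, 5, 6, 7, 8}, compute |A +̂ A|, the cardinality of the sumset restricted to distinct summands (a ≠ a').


Restricted sumset: A +̂ A = {a + a' : a ∈ A, a' ∈ A, a ≠ a'}.
Equivalently, take A + A and drop any sum 2a that is achievable ONLY as a + a for a ∈ A (i.e. sums representable only with equal summands).
Enumerate pairs (a, a') with a < a' (symmetric, so each unordered pair gives one sum; this covers all a ≠ a'):
  -4 + -2 = -6
  -4 + 4 = 0
  -4 + 5 = 1
  -4 + 6 = 2
  -4 + 7 = 3
  -4 + 8 = 4
  -2 + 4 = 2
  -2 + 5 = 3
  -2 + 6 = 4
  -2 + 7 = 5
  -2 + 8 = 6
  4 + 5 = 9
  4 + 6 = 10
  4 + 7 = 11
  4 + 8 = 12
  5 + 6 = 11
  5 + 7 = 12
  5 + 8 = 13
  6 + 7 = 13
  6 + 8 = 14
  7 + 8 = 15
Collected distinct sums: {-6, 0, 1, 2, 3, 4, 5, 6, 9, 10, 11, 12, 13, 14, 15}
|A +̂ A| = 15
(Reference bound: |A +̂ A| ≥ 2|A| - 3 for |A| ≥ 2, with |A| = 7 giving ≥ 11.)

|A +̂ A| = 15


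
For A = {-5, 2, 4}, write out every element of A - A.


A - A = {a - a' : a, a' ∈ A}.
Compute a - a' for each ordered pair (a, a'):
a = -5: -5--5=0, -5-2=-7, -5-4=-9
a = 2: 2--5=7, 2-2=0, 2-4=-2
a = 4: 4--5=9, 4-2=2, 4-4=0
Collecting distinct values (and noting 0 appears from a-a):
A - A = {-9, -7, -2, 0, 2, 7, 9}
|A - A| = 7

A - A = {-9, -7, -2, 0, 2, 7, 9}


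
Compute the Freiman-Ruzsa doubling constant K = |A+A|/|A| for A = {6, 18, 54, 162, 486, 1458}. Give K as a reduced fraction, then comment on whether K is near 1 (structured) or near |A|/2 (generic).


|A| = 6.
Compute A + A by enumerating all 36 pairs.
A + A = {12, 24, 36, 60, 72, 108, 168, 180, 216, 324, 492, 504, 540, 648, 972, 1464, 1476, 1512, 1620, 1944, 2916}, so |A + A| = 21.
K = |A + A| / |A| = 21/6 = 7/2 ≈ 3.5000.
Reference: AP of size 6 gives K = 11/6 ≈ 1.8333; a fully generic set of size 6 gives K ≈ 3.5000.

|A| = 6, |A + A| = 21, K = 21/6 = 7/2.


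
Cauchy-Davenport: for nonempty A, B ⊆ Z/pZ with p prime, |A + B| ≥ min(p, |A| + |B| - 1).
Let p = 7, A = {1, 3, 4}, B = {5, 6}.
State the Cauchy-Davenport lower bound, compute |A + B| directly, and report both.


Cauchy-Davenport: |A + B| ≥ min(p, |A| + |B| - 1) for A, B nonempty in Z/pZ.
|A| = 3, |B| = 2, p = 7.
CD lower bound = min(7, 3 + 2 - 1) = min(7, 4) = 4.
Compute A + B mod 7 directly:
a = 1: 1+5=6, 1+6=0
a = 3: 3+5=1, 3+6=2
a = 4: 4+5=2, 4+6=3
A + B = {0, 1, 2, 3, 6}, so |A + B| = 5.
Verify: 5 ≥ 4? Yes ✓.

CD lower bound = 4, actual |A + B| = 5.


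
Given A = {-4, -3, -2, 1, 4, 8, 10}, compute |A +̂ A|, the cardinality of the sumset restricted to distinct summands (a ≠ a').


Restricted sumset: A +̂ A = {a + a' : a ∈ A, a' ∈ A, a ≠ a'}.
Equivalently, take A + A and drop any sum 2a that is achievable ONLY as a + a for a ∈ A (i.e. sums representable only with equal summands).
Enumerate pairs (a, a') with a < a' (symmetric, so each unordered pair gives one sum; this covers all a ≠ a'):
  -4 + -3 = -7
  -4 + -2 = -6
  -4 + 1 = -3
  -4 + 4 = 0
  -4 + 8 = 4
  -4 + 10 = 6
  -3 + -2 = -5
  -3 + 1 = -2
  -3 + 4 = 1
  -3 + 8 = 5
  -3 + 10 = 7
  -2 + 1 = -1
  -2 + 4 = 2
  -2 + 8 = 6
  -2 + 10 = 8
  1 + 4 = 5
  1 + 8 = 9
  1 + 10 = 11
  4 + 8 = 12
  4 + 10 = 14
  8 + 10 = 18
Collected distinct sums: {-7, -6, -5, -3, -2, -1, 0, 1, 2, 4, 5, 6, 7, 8, 9, 11, 12, 14, 18}
|A +̂ A| = 19
(Reference bound: |A +̂ A| ≥ 2|A| - 3 for |A| ≥ 2, with |A| = 7 giving ≥ 11.)

|A +̂ A| = 19


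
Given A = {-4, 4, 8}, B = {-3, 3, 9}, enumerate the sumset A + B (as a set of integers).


A + B = {a + b : a ∈ A, b ∈ B}.
Enumerate all |A|·|B| = 3·3 = 9 pairs (a, b) and collect distinct sums.
a = -4: -4+-3=-7, -4+3=-1, -4+9=5
a = 4: 4+-3=1, 4+3=7, 4+9=13
a = 8: 8+-3=5, 8+3=11, 8+9=17
Collecting distinct sums: A + B = {-7, -1, 1, 5, 7, 11, 13, 17}
|A + B| = 8

A + B = {-7, -1, 1, 5, 7, 11, 13, 17}


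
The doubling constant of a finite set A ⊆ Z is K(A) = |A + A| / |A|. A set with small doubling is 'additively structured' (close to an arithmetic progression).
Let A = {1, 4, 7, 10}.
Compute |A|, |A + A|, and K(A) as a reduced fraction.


|A| = 4.
Compute A + A by enumerating all 16 pairs.
A + A = {2, 5, 8, 11, 14, 17, 20}, so |A + A| = 7.
K = |A + A| / |A| = 7/4 (already in lowest terms) ≈ 1.7500.
Reference: AP of size 4 gives K = 7/4 ≈ 1.7500; a fully generic set of size 4 gives K ≈ 2.5000.

|A| = 4, |A + A| = 7, K = 7/4.


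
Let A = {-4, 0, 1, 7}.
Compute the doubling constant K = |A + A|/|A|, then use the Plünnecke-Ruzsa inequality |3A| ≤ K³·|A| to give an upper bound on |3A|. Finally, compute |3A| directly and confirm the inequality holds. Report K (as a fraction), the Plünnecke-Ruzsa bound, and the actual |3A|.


|A| = 4.
Step 1: Compute A + A by enumerating all 16 pairs.
A + A = {-8, -4, -3, 0, 1, 2, 3, 7, 8, 14}, so |A + A| = 10.
Step 2: Doubling constant K = |A + A|/|A| = 10/4 = 10/4 ≈ 2.5000.
Step 3: Plünnecke-Ruzsa gives |3A| ≤ K³·|A| = (2.5000)³ · 4 ≈ 62.5000.
Step 4: Compute 3A = A + A + A directly by enumerating all triples (a,b,c) ∈ A³; |3A| = 19.
Step 5: Check 19 ≤ 62.5000? Yes ✓.

K = 10/4, Plünnecke-Ruzsa bound K³|A| ≈ 62.5000, |3A| = 19, inequality holds.


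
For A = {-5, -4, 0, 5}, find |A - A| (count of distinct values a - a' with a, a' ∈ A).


A - A = {a - a' : a, a' ∈ A}; |A| = 4.
Bounds: 2|A|-1 ≤ |A - A| ≤ |A|² - |A| + 1, i.e. 7 ≤ |A - A| ≤ 13.
Note: 0 ∈ A - A always (from a - a). The set is symmetric: if d ∈ A - A then -d ∈ A - A.
Enumerate nonzero differences d = a - a' with a > a' (then include -d):
Positive differences: {1, 4, 5, 9, 10}
Full difference set: {0} ∪ (positive diffs) ∪ (negative diffs).
|A - A| = 1 + 2·5 = 11 (matches direct enumeration: 11).

|A - A| = 11


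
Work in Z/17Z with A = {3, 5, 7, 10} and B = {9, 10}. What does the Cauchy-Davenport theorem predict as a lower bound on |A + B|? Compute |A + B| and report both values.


Cauchy-Davenport: |A + B| ≥ min(p, |A| + |B| - 1) for A, B nonempty in Z/pZ.
|A| = 4, |B| = 2, p = 17.
CD lower bound = min(17, 4 + 2 - 1) = min(17, 5) = 5.
Compute A + B mod 17 directly:
a = 3: 3+9=12, 3+10=13
a = 5: 5+9=14, 5+10=15
a = 7: 7+9=16, 7+10=0
a = 10: 10+9=2, 10+10=3
A + B = {0, 2, 3, 12, 13, 14, 15, 16}, so |A + B| = 8.
Verify: 8 ≥ 5? Yes ✓.

CD lower bound = 5, actual |A + B| = 8.


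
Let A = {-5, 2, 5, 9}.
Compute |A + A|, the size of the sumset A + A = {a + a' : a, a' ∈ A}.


A + A = {a + a' : a, a' ∈ A}; |A| = 4.
General bounds: 2|A| - 1 ≤ |A + A| ≤ |A|(|A|+1)/2, i.e. 7 ≤ |A + A| ≤ 10.
Lower bound 2|A|-1 is attained iff A is an arithmetic progression.
Enumerate sums a + a' for a ≤ a' (symmetric, so this suffices):
a = -5: -5+-5=-10, -5+2=-3, -5+5=0, -5+9=4
a = 2: 2+2=4, 2+5=7, 2+9=11
a = 5: 5+5=10, 5+9=14
a = 9: 9+9=18
Distinct sums: {-10, -3, 0, 4, 7, 10, 11, 14, 18}
|A + A| = 9

|A + A| = 9


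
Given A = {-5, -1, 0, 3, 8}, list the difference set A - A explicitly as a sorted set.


A - A = {a - a' : a, a' ∈ A}.
Compute a - a' for each ordered pair (a, a'):
a = -5: -5--5=0, -5--1=-4, -5-0=-5, -5-3=-8, -5-8=-13
a = -1: -1--5=4, -1--1=0, -1-0=-1, -1-3=-4, -1-8=-9
a = 0: 0--5=5, 0--1=1, 0-0=0, 0-3=-3, 0-8=-8
a = 3: 3--5=8, 3--1=4, 3-0=3, 3-3=0, 3-8=-5
a = 8: 8--5=13, 8--1=9, 8-0=8, 8-3=5, 8-8=0
Collecting distinct values (and noting 0 appears from a-a):
A - A = {-13, -9, -8, -5, -4, -3, -1, 0, 1, 3, 4, 5, 8, 9, 13}
|A - A| = 15

A - A = {-13, -9, -8, -5, -4, -3, -1, 0, 1, 3, 4, 5, 8, 9, 13}


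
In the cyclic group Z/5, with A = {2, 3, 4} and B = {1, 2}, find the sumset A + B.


Work in Z/5Z: reduce every sum a + b modulo 5.
Enumerate all 6 pairs:
a = 2: 2+1=3, 2+2=4
a = 3: 3+1=4, 3+2=0
a = 4: 4+1=0, 4+2=1
Distinct residues collected: {0, 1, 3, 4}
|A + B| = 4 (out of 5 total residues).

A + B = {0, 1, 3, 4}


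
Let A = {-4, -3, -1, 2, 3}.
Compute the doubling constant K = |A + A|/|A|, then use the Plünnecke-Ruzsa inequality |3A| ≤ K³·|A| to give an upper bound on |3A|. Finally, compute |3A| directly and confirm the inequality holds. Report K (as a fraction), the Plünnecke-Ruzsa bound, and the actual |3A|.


|A| = 5.
Step 1: Compute A + A by enumerating all 25 pairs.
A + A = {-8, -7, -6, -5, -4, -2, -1, 0, 1, 2, 4, 5, 6}, so |A + A| = 13.
Step 2: Doubling constant K = |A + A|/|A| = 13/5 = 13/5 ≈ 2.6000.
Step 3: Plünnecke-Ruzsa gives |3A| ≤ K³·|A| = (2.6000)³ · 5 ≈ 87.8800.
Step 4: Compute 3A = A + A + A directly by enumerating all triples (a,b,c) ∈ A³; |3A| = 22.
Step 5: Check 22 ≤ 87.8800? Yes ✓.

K = 13/5, Plünnecke-Ruzsa bound K³|A| ≈ 87.8800, |3A| = 22, inequality holds.


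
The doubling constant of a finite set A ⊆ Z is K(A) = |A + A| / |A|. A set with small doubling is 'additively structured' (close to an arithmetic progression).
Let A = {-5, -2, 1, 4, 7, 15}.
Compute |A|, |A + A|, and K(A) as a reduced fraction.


|A| = 6.
Compute A + A by enumerating all 36 pairs.
A + A = {-10, -7, -4, -1, 2, 5, 8, 10, 11, 13, 14, 16, 19, 22, 30}, so |A + A| = 15.
K = |A + A| / |A| = 15/6 = 5/2 ≈ 2.5000.
Reference: AP of size 6 gives K = 11/6 ≈ 1.8333; a fully generic set of size 6 gives K ≈ 3.5000.

|A| = 6, |A + A| = 15, K = 15/6 = 5/2.


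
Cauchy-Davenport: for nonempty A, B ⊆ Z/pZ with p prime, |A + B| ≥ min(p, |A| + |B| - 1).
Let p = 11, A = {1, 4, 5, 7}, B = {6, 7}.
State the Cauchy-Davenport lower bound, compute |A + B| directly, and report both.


Cauchy-Davenport: |A + B| ≥ min(p, |A| + |B| - 1) for A, B nonempty in Z/pZ.
|A| = 4, |B| = 2, p = 11.
CD lower bound = min(11, 4 + 2 - 1) = min(11, 5) = 5.
Compute A + B mod 11 directly:
a = 1: 1+6=7, 1+7=8
a = 4: 4+6=10, 4+7=0
a = 5: 5+6=0, 5+7=1
a = 7: 7+6=2, 7+7=3
A + B = {0, 1, 2, 3, 7, 8, 10}, so |A + B| = 7.
Verify: 7 ≥ 5? Yes ✓.

CD lower bound = 5, actual |A + B| = 7.


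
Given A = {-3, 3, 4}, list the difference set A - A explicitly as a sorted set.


A - A = {a - a' : a, a' ∈ A}.
Compute a - a' for each ordered pair (a, a'):
a = -3: -3--3=0, -3-3=-6, -3-4=-7
a = 3: 3--3=6, 3-3=0, 3-4=-1
a = 4: 4--3=7, 4-3=1, 4-4=0
Collecting distinct values (and noting 0 appears from a-a):
A - A = {-7, -6, -1, 0, 1, 6, 7}
|A - A| = 7

A - A = {-7, -6, -1, 0, 1, 6, 7}


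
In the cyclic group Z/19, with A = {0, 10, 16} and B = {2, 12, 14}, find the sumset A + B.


Work in Z/19Z: reduce every sum a + b modulo 19.
Enumerate all 9 pairs:
a = 0: 0+2=2, 0+12=12, 0+14=14
a = 10: 10+2=12, 10+12=3, 10+14=5
a = 16: 16+2=18, 16+12=9, 16+14=11
Distinct residues collected: {2, 3, 5, 9, 11, 12, 14, 18}
|A + B| = 8 (out of 19 total residues).

A + B = {2, 3, 5, 9, 11, 12, 14, 18}


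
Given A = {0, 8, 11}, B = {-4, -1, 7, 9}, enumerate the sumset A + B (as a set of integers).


A + B = {a + b : a ∈ A, b ∈ B}.
Enumerate all |A|·|B| = 3·4 = 12 pairs (a, b) and collect distinct sums.
a = 0: 0+-4=-4, 0+-1=-1, 0+7=7, 0+9=9
a = 8: 8+-4=4, 8+-1=7, 8+7=15, 8+9=17
a = 11: 11+-4=7, 11+-1=10, 11+7=18, 11+9=20
Collecting distinct sums: A + B = {-4, -1, 4, 7, 9, 10, 15, 17, 18, 20}
|A + B| = 10

A + B = {-4, -1, 4, 7, 9, 10, 15, 17, 18, 20}


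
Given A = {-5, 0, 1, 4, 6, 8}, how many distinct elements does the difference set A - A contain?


A - A = {a - a' : a, a' ∈ A}; |A| = 6.
Bounds: 2|A|-1 ≤ |A - A| ≤ |A|² - |A| + 1, i.e. 11 ≤ |A - A| ≤ 31.
Note: 0 ∈ A - A always (from a - a). The set is symmetric: if d ∈ A - A then -d ∈ A - A.
Enumerate nonzero differences d = a - a' with a > a' (then include -d):
Positive differences: {1, 2, 3, 4, 5, 6, 7, 8, 9, 11, 13}
Full difference set: {0} ∪ (positive diffs) ∪ (negative diffs).
|A - A| = 1 + 2·11 = 23 (matches direct enumeration: 23).

|A - A| = 23


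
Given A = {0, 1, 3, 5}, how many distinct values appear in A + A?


A + A = {a + a' : a, a' ∈ A}; |A| = 4.
General bounds: 2|A| - 1 ≤ |A + A| ≤ |A|(|A|+1)/2, i.e. 7 ≤ |A + A| ≤ 10.
Lower bound 2|A|-1 is attained iff A is an arithmetic progression.
Enumerate sums a + a' for a ≤ a' (symmetric, so this suffices):
a = 0: 0+0=0, 0+1=1, 0+3=3, 0+5=5
a = 1: 1+1=2, 1+3=4, 1+5=6
a = 3: 3+3=6, 3+5=8
a = 5: 5+5=10
Distinct sums: {0, 1, 2, 3, 4, 5, 6, 8, 10}
|A + A| = 9

|A + A| = 9


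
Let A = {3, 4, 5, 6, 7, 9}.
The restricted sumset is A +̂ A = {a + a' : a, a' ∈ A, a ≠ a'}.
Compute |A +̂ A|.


Restricted sumset: A +̂ A = {a + a' : a ∈ A, a' ∈ A, a ≠ a'}.
Equivalently, take A + A and drop any sum 2a that is achievable ONLY as a + a for a ∈ A (i.e. sums representable only with equal summands).
Enumerate pairs (a, a') with a < a' (symmetric, so each unordered pair gives one sum; this covers all a ≠ a'):
  3 + 4 = 7
  3 + 5 = 8
  3 + 6 = 9
  3 + 7 = 10
  3 + 9 = 12
  4 + 5 = 9
  4 + 6 = 10
  4 + 7 = 11
  4 + 9 = 13
  5 + 6 = 11
  5 + 7 = 12
  5 + 9 = 14
  6 + 7 = 13
  6 + 9 = 15
  7 + 9 = 16
Collected distinct sums: {7, 8, 9, 10, 11, 12, 13, 14, 15, 16}
|A +̂ A| = 10
(Reference bound: |A +̂ A| ≥ 2|A| - 3 for |A| ≥ 2, with |A| = 6 giving ≥ 9.)

|A +̂ A| = 10


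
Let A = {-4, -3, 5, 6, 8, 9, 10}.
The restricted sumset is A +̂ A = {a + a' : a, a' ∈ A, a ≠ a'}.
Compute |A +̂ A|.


Restricted sumset: A +̂ A = {a + a' : a ∈ A, a' ∈ A, a ≠ a'}.
Equivalently, take A + A and drop any sum 2a that is achievable ONLY as a + a for a ∈ A (i.e. sums representable only with equal summands).
Enumerate pairs (a, a') with a < a' (symmetric, so each unordered pair gives one sum; this covers all a ≠ a'):
  -4 + -3 = -7
  -4 + 5 = 1
  -4 + 6 = 2
  -4 + 8 = 4
  -4 + 9 = 5
  -4 + 10 = 6
  -3 + 5 = 2
  -3 + 6 = 3
  -3 + 8 = 5
  -3 + 9 = 6
  -3 + 10 = 7
  5 + 6 = 11
  5 + 8 = 13
  5 + 9 = 14
  5 + 10 = 15
  6 + 8 = 14
  6 + 9 = 15
  6 + 10 = 16
  8 + 9 = 17
  8 + 10 = 18
  9 + 10 = 19
Collected distinct sums: {-7, 1, 2, 3, 4, 5, 6, 7, 11, 13, 14, 15, 16, 17, 18, 19}
|A +̂ A| = 16
(Reference bound: |A +̂ A| ≥ 2|A| - 3 for |A| ≥ 2, with |A| = 7 giving ≥ 11.)

|A +̂ A| = 16


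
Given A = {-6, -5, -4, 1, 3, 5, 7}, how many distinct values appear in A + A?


A + A = {a + a' : a, a' ∈ A}; |A| = 7.
General bounds: 2|A| - 1 ≤ |A + A| ≤ |A|(|A|+1)/2, i.e. 13 ≤ |A + A| ≤ 28.
Lower bound 2|A|-1 is attained iff A is an arithmetic progression.
Enumerate sums a + a' for a ≤ a' (symmetric, so this suffices):
a = -6: -6+-6=-12, -6+-5=-11, -6+-4=-10, -6+1=-5, -6+3=-3, -6+5=-1, -6+7=1
a = -5: -5+-5=-10, -5+-4=-9, -5+1=-4, -5+3=-2, -5+5=0, -5+7=2
a = -4: -4+-4=-8, -4+1=-3, -4+3=-1, -4+5=1, -4+7=3
a = 1: 1+1=2, 1+3=4, 1+5=6, 1+7=8
a = 3: 3+3=6, 3+5=8, 3+7=10
a = 5: 5+5=10, 5+7=12
a = 7: 7+7=14
Distinct sums: {-12, -11, -10, -9, -8, -5, -4, -3, -2, -1, 0, 1, 2, 3, 4, 6, 8, 10, 12, 14}
|A + A| = 20

|A + A| = 20


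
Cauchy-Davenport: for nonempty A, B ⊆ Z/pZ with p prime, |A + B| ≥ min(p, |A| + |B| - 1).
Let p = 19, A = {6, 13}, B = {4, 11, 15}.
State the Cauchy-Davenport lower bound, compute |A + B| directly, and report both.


Cauchy-Davenport: |A + B| ≥ min(p, |A| + |B| - 1) for A, B nonempty in Z/pZ.
|A| = 2, |B| = 3, p = 19.
CD lower bound = min(19, 2 + 3 - 1) = min(19, 4) = 4.
Compute A + B mod 19 directly:
a = 6: 6+4=10, 6+11=17, 6+15=2
a = 13: 13+4=17, 13+11=5, 13+15=9
A + B = {2, 5, 9, 10, 17}, so |A + B| = 5.
Verify: 5 ≥ 4? Yes ✓.

CD lower bound = 4, actual |A + B| = 5.


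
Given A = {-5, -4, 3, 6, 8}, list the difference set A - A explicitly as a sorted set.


A - A = {a - a' : a, a' ∈ A}.
Compute a - a' for each ordered pair (a, a'):
a = -5: -5--5=0, -5--4=-1, -5-3=-8, -5-6=-11, -5-8=-13
a = -4: -4--5=1, -4--4=0, -4-3=-7, -4-6=-10, -4-8=-12
a = 3: 3--5=8, 3--4=7, 3-3=0, 3-6=-3, 3-8=-5
a = 6: 6--5=11, 6--4=10, 6-3=3, 6-6=0, 6-8=-2
a = 8: 8--5=13, 8--4=12, 8-3=5, 8-6=2, 8-8=0
Collecting distinct values (and noting 0 appears from a-a):
A - A = {-13, -12, -11, -10, -8, -7, -5, -3, -2, -1, 0, 1, 2, 3, 5, 7, 8, 10, 11, 12, 13}
|A - A| = 21

A - A = {-13, -12, -11, -10, -8, -7, -5, -3, -2, -1, 0, 1, 2, 3, 5, 7, 8, 10, 11, 12, 13}


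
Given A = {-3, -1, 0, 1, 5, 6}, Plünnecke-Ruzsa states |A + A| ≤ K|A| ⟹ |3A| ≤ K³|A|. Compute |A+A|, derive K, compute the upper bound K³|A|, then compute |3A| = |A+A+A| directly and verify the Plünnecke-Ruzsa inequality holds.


|A| = 6.
Step 1: Compute A + A by enumerating all 36 pairs.
A + A = {-6, -4, -3, -2, -1, 0, 1, 2, 3, 4, 5, 6, 7, 10, 11, 12}, so |A + A| = 16.
Step 2: Doubling constant K = |A + A|/|A| = 16/6 = 16/6 ≈ 2.6667.
Step 3: Plünnecke-Ruzsa gives |3A| ≤ K³·|A| = (2.6667)³ · 6 ≈ 113.7778.
Step 4: Compute 3A = A + A + A directly by enumerating all triples (a,b,c) ∈ A³; |3A| = 26.
Step 5: Check 26 ≤ 113.7778? Yes ✓.

K = 16/6, Plünnecke-Ruzsa bound K³|A| ≈ 113.7778, |3A| = 26, inequality holds.


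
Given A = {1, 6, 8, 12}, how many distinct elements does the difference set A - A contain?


A - A = {a - a' : a, a' ∈ A}; |A| = 4.
Bounds: 2|A|-1 ≤ |A - A| ≤ |A|² - |A| + 1, i.e. 7 ≤ |A - A| ≤ 13.
Note: 0 ∈ A - A always (from a - a). The set is symmetric: if d ∈ A - A then -d ∈ A - A.
Enumerate nonzero differences d = a - a' with a > a' (then include -d):
Positive differences: {2, 4, 5, 6, 7, 11}
Full difference set: {0} ∪ (positive diffs) ∪ (negative diffs).
|A - A| = 1 + 2·6 = 13 (matches direct enumeration: 13).

|A - A| = 13


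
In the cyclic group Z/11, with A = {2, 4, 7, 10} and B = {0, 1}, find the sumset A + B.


Work in Z/11Z: reduce every sum a + b modulo 11.
Enumerate all 8 pairs:
a = 2: 2+0=2, 2+1=3
a = 4: 4+0=4, 4+1=5
a = 7: 7+0=7, 7+1=8
a = 10: 10+0=10, 10+1=0
Distinct residues collected: {0, 2, 3, 4, 5, 7, 8, 10}
|A + B| = 8 (out of 11 total residues).

A + B = {0, 2, 3, 4, 5, 7, 8, 10}
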